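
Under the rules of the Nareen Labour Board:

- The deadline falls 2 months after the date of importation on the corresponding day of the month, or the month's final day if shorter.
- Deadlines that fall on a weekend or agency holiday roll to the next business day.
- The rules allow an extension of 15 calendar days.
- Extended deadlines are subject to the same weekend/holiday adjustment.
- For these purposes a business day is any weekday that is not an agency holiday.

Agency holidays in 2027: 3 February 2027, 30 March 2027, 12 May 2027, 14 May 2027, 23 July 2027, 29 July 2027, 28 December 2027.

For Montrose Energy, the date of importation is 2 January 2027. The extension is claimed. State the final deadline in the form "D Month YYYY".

2 months from 2 January 2027 is 2 March 2027.
2 March 2027 (Tuesday) is already a business day.
Add the 15 calendar-day extension to 2 March 2027: 17 March 2027.
Since 17 March 2027 is a Wednesday and not a holiday, the date is unchanged.
So the filing is due 17 March 2027.

17 March 2027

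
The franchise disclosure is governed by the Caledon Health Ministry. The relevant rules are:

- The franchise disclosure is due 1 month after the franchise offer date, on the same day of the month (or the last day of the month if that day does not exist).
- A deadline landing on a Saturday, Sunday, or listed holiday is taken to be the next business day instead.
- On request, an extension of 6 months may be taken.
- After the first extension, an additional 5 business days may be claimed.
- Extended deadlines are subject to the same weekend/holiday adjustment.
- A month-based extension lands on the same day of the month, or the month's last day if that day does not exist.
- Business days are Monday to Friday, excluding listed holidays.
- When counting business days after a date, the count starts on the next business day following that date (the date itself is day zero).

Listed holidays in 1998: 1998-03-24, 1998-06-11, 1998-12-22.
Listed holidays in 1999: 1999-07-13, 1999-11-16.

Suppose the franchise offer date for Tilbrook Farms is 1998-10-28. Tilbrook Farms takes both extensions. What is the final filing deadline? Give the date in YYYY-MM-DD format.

1999-06-07

Moving 1 month forward from 1998-10-28 on the corresponding day gives 1998-11-28.
1998-11-28 is a Saturday, so it moves to the next business day, 1998-11-30 (Monday).
Add 6 months to 1998-11-30: 1999-05-30.
Because 1999-05-30 is a Sunday, the deadline becomes 1999-05-31 (Monday).
Counting 5 further business days from 1999-05-31 reaches 1999-06-07.
Since 1999-06-07 is a Monday and not a holiday, the date is unchanged.
Final deadline: 1999-06-07.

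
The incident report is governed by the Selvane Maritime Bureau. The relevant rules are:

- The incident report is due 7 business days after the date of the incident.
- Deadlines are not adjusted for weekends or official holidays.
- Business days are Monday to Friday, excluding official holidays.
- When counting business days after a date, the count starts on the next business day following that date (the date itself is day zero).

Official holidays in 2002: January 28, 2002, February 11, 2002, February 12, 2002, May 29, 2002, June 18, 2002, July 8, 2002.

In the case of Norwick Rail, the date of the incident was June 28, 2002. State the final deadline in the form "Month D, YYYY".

July 10, 2002

Starting the day after June 28, 2002 and counting 7 business days lands on July 10, 2002.
July 10, 2002 is a Wednesday; no weekend or holiday adjustment applies.
Final deadline: July 10, 2002.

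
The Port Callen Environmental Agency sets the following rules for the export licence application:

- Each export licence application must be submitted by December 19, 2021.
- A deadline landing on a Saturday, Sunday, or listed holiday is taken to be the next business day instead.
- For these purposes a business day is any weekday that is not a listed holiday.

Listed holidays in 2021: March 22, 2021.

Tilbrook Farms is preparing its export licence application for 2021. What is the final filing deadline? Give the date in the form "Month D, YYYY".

The statutory due date is December 19, 2021.
December 19, 2021 is a Sunday; the next business day is December 20, 2021 (Monday).
Deadline: December 20, 2021.

December 20, 2021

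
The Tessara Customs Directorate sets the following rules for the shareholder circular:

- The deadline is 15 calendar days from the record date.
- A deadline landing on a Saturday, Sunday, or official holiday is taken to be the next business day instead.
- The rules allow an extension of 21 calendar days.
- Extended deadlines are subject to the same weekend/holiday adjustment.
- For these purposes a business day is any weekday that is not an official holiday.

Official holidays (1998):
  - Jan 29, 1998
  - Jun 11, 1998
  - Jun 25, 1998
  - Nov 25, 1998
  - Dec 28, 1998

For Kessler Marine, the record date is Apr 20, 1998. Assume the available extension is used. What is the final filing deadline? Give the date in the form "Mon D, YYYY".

May 26, 1998

From Apr 20, 1998, 15 calendar days later is May 5, 1998.
May 5, 1998 (Tuesday) is already a business day.
Applying the 21-calendar-day extension: May 5, 1998 + 21 days = May 26, 1998.
May 26, 1998 falls on a Tuesday, which is a business day, so no adjustment is needed.
The final due date is May 26, 1998.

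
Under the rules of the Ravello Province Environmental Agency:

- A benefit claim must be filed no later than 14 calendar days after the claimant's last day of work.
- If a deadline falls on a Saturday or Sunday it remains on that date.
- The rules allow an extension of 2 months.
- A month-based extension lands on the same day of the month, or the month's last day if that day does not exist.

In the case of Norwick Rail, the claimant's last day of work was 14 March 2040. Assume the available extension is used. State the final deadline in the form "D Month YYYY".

28 May 2040

14 calendar days after 14 March 2040 is 28 March 2040.
No adjustment is made for weekends or holidays, so 28 March 2040 stands.
Add 2 months to 28 March 2040: 28 May 2040.
28 May 2040 is a Monday; no weekend or holiday adjustment applies.
Final deadline: 28 May 2040.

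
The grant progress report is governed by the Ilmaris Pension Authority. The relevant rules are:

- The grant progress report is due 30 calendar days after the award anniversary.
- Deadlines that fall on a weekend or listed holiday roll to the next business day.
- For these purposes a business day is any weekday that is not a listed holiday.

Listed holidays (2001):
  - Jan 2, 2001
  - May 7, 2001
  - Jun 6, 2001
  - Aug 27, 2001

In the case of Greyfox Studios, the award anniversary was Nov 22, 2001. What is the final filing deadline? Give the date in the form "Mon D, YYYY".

Dec 24, 2001

Adding 30 calendar days to Nov 22, 2001 gives Dec 22, 2001.
Dec 22, 2001 falls on a Saturday. Rolling to the next business day gives Dec 24, 2001, a Monday.
So the filing is due Dec 24, 2001.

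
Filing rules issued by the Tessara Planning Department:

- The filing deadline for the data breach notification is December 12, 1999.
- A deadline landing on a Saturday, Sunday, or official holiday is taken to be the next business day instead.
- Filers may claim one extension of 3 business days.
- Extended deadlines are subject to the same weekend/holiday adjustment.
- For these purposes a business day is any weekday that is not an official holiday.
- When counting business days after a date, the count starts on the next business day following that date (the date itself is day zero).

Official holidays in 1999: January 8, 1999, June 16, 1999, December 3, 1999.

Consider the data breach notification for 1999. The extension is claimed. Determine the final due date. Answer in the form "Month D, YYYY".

December 16, 1999

Start from the fixed due date, December 12, 1999.
December 12, 1999 is a Sunday, so it moves to the next business day, December 13, 1999 (Monday).
The 3-business-day extension runs from December 13, 1999 to December 16, 1999.
December 16, 1999 falls on a Thursday, which is a business day, so no adjustment is needed.
The final due date is December 16, 1999.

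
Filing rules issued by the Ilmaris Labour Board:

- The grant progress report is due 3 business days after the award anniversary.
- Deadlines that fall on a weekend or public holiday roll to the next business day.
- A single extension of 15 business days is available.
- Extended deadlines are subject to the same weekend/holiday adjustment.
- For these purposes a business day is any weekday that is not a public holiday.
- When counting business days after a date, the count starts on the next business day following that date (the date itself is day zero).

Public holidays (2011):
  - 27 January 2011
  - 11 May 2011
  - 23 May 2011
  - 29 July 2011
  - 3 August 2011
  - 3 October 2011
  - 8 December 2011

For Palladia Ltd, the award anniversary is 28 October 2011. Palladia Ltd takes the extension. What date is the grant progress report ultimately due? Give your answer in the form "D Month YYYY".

3 business days after 28 October 2011, excluding weekends and holidays, is 2 November 2011.
2 November 2011 falls on a Wednesday, which is a business day, so no adjustment is needed.
The 15-business-day extension runs from 2 November 2011 to 23 November 2011.
23 November 2011 falls on a Wednesday, which is a business day, so no adjustment is needed.
Final deadline: 23 November 2011.

23 November 2011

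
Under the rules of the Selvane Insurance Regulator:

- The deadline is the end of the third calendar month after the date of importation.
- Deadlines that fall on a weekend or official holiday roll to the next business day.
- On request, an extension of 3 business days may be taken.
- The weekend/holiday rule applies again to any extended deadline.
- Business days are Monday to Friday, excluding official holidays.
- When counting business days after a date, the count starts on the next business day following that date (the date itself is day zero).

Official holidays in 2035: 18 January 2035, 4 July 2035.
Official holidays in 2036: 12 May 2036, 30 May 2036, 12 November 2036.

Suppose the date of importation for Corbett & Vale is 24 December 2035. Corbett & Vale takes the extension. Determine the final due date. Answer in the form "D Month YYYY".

3 April 2036

3 months after 24 December 2035 falls in March 2036; the last day of that month is 31 March 2036.
31 March 2036 falls on a Monday, which is a business day, so no adjustment is needed.
Counting 3 further business days from 31 March 2036 reaches 3 April 2036.
3 April 2036 (Thursday) is already a business day.
Final deadline: 3 April 2036.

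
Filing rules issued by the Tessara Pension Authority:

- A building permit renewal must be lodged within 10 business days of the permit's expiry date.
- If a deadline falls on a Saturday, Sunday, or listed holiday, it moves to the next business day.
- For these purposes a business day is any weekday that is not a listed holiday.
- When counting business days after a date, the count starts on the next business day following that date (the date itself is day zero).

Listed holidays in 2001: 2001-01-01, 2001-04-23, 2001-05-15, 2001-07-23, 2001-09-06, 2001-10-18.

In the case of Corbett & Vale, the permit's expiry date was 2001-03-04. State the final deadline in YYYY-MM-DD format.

Counting 10 business days after 2001-03-04 (skipping weekends and listed holidays) reaches 2001-03-16.
2001-03-16 (Friday) is already a business day.
The final due date is 2001-03-16.

2001-03-16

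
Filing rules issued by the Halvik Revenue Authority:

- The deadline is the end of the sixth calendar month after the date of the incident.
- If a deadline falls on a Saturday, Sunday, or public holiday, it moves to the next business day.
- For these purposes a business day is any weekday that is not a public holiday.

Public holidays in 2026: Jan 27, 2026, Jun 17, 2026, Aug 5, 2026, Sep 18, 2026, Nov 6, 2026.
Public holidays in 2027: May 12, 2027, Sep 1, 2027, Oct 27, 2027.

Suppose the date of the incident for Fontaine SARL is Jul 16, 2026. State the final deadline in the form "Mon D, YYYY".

Feb 1, 2027

6 months after Jul 16, 2026 falls in January 2027; the last day of that month is Jan 31, 2027.
Jan 31, 2027 falls on a Sunday. Rolling to the next business day gives Feb 1, 2027, a Monday.
So the filing is due Feb 1, 2027.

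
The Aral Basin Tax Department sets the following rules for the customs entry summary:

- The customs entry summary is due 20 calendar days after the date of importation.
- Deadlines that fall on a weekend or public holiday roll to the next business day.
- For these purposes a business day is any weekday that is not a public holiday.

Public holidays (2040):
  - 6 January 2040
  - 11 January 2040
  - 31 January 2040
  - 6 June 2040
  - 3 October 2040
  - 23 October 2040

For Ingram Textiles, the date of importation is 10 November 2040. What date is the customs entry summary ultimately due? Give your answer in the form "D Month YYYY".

30 November 2040

Adding 20 calendar days to 10 November 2040 gives 30 November 2040.
Since 30 November 2040 is a Friday and not a holiday, the date is unchanged.
So the filing is due 30 November 2040.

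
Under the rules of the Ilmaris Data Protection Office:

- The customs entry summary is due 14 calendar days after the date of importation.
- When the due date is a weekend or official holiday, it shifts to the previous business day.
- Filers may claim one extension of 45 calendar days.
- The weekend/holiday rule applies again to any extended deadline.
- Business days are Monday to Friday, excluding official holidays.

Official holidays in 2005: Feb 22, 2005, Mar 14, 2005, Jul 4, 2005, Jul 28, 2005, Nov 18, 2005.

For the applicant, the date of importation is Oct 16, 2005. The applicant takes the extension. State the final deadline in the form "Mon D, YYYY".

Adding 14 calendar days to Oct 16, 2005 gives Oct 30, 2005.
Oct 30, 2005 falls on a Sunday. Rolling to the preceding business day gives Oct 28, 2005, a Friday.
With the 45-day extension, Oct 28, 2005 becomes Dec 12, 2005.
Since Dec 12, 2005 is a Monday and not a holiday, the date is unchanged.
Deadline: Dec 12, 2005.

Dec 12, 2005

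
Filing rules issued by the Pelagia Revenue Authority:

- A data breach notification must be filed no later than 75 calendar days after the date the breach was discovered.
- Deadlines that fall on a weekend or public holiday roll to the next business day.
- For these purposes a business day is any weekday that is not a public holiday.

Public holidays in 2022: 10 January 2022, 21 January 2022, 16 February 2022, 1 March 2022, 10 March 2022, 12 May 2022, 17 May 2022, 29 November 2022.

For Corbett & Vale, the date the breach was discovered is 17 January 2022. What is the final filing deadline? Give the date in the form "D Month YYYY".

From 17 January 2022, 75 calendar days later is 2 April 2022.
2 April 2022 falls on a Saturday. Rolling to the next business day gives 4 April 2022, a Monday.
Final deadline: 4 April 2022.

4 April 2022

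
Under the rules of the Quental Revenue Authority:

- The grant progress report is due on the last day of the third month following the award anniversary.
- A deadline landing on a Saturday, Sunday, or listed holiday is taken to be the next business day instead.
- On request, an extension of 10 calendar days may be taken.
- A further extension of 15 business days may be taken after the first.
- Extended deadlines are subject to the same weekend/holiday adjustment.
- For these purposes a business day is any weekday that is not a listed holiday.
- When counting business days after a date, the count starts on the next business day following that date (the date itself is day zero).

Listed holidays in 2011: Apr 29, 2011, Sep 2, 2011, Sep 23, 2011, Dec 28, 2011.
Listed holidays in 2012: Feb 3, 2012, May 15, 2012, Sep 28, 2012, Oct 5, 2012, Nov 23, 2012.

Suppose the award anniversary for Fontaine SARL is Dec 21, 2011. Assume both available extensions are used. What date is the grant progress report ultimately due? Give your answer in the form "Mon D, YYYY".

3 months after Dec 21, 2011 is March 2012; that month ends on Mar 31, 2012.
Mar 31, 2012 is a Saturday; the next business day is Apr 2, 2012 (Monday).
Add the 10 calendar-day extension to Apr 2, 2012: Apr 12, 2012.
Apr 12, 2012 (Thursday) is already a business day.
Applying the 15-business-day extension: 15 business days after Apr 12, 2012 is May 3, 2012.
May 3, 2012 falls on a Thursday, which is a business day, so no adjustment is needed.
The final due date is May 3, 2012.

May 3, 2012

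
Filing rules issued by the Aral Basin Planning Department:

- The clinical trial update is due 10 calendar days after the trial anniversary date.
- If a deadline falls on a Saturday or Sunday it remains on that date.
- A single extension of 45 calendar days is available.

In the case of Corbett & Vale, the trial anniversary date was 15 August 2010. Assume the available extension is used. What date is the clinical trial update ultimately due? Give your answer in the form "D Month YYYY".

Adding 10 calendar days to 15 August 2010 gives 25 August 2010.
25 August 2010 falls on a Wednesday. The rules make no weekend/holiday allowance, so it remains 25 August 2010.
Applying the 45-calendar-day extension: 25 August 2010 + 45 days = 9 October 2010.
No adjustment is made for weekends or holidays, so 9 October 2010 stands.
Final deadline: 9 October 2010.

9 October 2010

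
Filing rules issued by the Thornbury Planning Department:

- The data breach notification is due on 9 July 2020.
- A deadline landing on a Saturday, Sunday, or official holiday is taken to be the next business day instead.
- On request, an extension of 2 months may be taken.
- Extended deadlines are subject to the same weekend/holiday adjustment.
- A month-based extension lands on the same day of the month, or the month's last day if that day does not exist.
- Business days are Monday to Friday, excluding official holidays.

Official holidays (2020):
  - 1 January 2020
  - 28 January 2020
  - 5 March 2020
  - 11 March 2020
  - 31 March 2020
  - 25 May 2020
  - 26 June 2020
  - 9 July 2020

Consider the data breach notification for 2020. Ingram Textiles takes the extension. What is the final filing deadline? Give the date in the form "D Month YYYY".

Start from the fixed due date, 9 July 2020.
9 July 2020 falls on a listed holiday. Rolling to the next business day gives 10 July 2020, a Friday.
Add 2 months to 10 July 2020: 10 September 2020.
Since 10 September 2020 is a Thursday and not a holiday, the date is unchanged.
So the filing is due 10 September 2020.

10 September 2020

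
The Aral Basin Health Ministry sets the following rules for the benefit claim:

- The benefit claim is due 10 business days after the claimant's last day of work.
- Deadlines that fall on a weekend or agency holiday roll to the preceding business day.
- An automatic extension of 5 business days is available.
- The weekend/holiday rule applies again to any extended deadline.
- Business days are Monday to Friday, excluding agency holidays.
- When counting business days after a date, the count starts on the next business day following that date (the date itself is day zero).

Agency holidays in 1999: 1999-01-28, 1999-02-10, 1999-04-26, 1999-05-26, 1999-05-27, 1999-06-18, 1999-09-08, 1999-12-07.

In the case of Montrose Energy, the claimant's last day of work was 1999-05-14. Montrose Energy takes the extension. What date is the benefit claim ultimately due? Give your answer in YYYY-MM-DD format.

1999-06-08

Starting the day after 1999-05-14 and counting 10 business days lands on 1999-06-01.
1999-06-01 (Tuesday) is already a business day.
The 5-business-day extension runs from 1999-06-01 to 1999-06-08.
1999-06-08 (Tuesday) is already a business day.
The final due date is 1999-06-08.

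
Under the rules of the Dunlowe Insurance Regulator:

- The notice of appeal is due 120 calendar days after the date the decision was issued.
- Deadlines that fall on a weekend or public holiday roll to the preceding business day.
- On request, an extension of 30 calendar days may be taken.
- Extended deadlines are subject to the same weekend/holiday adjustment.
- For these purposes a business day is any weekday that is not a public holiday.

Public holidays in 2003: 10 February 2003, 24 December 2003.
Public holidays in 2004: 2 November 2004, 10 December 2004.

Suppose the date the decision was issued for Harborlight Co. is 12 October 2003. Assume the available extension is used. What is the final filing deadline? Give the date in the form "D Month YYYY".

10 March 2004

Adding 120 calendar days to 12 October 2003 gives 9 February 2004.
9 February 2004 is a Monday and not a listed holiday, so it stands.
The 30-calendar-day extension moves the deadline from 9 February 2004 to 10 March 2004.
10 March 2004 is a Wednesday and not a listed holiday, so it stands.
The final due date is 10 March 2004.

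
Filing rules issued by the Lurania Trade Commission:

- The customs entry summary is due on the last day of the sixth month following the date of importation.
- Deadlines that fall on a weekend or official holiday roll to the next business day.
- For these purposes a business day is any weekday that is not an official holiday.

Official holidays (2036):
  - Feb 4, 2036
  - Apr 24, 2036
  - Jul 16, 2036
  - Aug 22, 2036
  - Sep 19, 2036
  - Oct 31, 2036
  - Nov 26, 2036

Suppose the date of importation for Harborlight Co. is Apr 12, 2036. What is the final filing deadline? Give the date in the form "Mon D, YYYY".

The sixth month after Apr 12, 2036 is October 2036, whose last day is Oct 31, 2036.
Because Oct 31, 2036 is a listed holiday, the deadline becomes Nov 3, 2036 (Monday).
Final deadline: Nov 3, 2036.

Nov 3, 2036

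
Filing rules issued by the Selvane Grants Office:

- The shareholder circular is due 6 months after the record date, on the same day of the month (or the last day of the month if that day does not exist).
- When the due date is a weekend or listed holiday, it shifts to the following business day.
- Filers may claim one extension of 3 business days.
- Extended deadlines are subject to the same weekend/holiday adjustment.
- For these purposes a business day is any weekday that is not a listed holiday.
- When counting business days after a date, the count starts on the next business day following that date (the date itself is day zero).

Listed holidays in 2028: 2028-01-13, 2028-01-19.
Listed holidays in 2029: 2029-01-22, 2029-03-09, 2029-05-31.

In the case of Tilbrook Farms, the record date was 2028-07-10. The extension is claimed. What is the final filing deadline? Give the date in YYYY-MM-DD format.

6 months from 2028-07-10 is 2029-01-10.
2029-01-10 (Wednesday) is already a business day.
Applying the 3-business-day extension: 3 business days after 2029-01-10 is 2029-01-15.
2029-01-15 (Monday) is already a business day.
Final deadline: 2029-01-15.

2029-01-15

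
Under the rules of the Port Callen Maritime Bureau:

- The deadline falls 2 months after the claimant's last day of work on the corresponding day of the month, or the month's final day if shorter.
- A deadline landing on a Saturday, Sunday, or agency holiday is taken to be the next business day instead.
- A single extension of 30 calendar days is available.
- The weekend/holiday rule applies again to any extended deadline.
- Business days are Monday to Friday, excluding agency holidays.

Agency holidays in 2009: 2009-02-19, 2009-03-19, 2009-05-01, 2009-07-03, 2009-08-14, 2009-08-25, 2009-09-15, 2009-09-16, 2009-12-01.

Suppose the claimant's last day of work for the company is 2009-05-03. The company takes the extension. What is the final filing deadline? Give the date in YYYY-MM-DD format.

Moving 2 months forward from 2009-05-03 on the corresponding day gives 2009-07-03.
2009-07-03 falls on a listed holiday. Rolling to the next business day gives 2009-07-06, a Monday.
Add the 30 calendar-day extension to 2009-07-06: 2009-08-05.
Since 2009-08-05 is a Wednesday and not a holiday, the date is unchanged.
So the filing is due 2009-08-05.

2009-08-05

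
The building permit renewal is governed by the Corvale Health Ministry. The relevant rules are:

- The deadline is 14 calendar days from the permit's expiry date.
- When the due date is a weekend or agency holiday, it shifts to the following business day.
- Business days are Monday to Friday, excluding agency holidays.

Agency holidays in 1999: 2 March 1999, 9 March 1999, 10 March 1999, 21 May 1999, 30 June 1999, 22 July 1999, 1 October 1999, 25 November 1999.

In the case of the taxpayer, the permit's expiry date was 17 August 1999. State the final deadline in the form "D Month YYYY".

31 August 1999

From 17 August 1999, 14 calendar days later is 31 August 1999.
31 August 1999 falls on a Tuesday, which is a business day, so no adjustment is needed.
So the filing is due 31 August 1999.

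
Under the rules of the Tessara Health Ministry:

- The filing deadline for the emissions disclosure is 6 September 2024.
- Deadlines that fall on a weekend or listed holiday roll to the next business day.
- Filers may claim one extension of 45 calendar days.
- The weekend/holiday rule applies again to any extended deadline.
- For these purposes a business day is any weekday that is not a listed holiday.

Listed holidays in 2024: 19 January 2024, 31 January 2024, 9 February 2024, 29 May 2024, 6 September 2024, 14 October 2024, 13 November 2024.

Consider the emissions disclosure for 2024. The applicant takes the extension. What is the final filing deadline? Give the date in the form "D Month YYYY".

24 October 2024

The stated deadline is 6 September 2024.
Because 6 September 2024 is a listed holiday, the deadline becomes 9 September 2024 (Monday).
Add the 45 calendar-day extension to 9 September 2024: 24 October 2024.
24 October 2024 is a Thursday and not a listed holiday, so it stands.
Final deadline: 24 October 2024.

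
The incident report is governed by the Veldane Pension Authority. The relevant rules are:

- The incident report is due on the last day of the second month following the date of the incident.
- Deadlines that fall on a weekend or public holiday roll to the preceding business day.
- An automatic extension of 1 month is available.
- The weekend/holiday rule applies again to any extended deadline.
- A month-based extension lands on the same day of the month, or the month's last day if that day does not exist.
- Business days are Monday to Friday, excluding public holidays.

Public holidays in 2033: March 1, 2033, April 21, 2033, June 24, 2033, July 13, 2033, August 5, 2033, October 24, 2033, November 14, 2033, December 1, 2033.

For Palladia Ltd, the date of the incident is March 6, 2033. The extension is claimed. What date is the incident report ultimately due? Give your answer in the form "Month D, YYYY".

June 30, 2033

2 months after March 6, 2033 falls in May 2033; the last day of that month is May 31, 2033.
May 31, 2033 is a Tuesday and not a listed holiday, so it stands.
Add 1 month to May 31, 2033: June 30, 2033 (day 31 does not exist in June, so the month's last day is used).
June 30, 2033 falls on a Thursday, which is a business day, so no adjustment is needed.
Final deadline: June 30, 2033.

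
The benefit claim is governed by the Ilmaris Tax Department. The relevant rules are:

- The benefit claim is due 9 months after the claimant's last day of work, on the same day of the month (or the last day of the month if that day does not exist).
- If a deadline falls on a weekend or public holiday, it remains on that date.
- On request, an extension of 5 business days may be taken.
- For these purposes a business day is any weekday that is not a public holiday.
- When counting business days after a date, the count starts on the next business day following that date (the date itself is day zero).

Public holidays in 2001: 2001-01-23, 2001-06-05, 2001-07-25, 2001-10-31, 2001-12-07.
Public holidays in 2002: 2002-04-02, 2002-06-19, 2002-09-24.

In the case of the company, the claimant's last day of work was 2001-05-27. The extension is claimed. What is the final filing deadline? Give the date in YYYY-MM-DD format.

9 months after 2001-05-27, on the same day of the month, is 2002-02-27.
2002-02-27 is a Wednesday; no weekend or holiday adjustment applies.
The 5-business-day extension runs from 2002-02-27 to 2002-03-06.
2002-03-06 falls on a Wednesday. The rules make no weekend/holiday allowance, so it remains 2002-03-06.
Final deadline: 2002-03-06.

2002-03-06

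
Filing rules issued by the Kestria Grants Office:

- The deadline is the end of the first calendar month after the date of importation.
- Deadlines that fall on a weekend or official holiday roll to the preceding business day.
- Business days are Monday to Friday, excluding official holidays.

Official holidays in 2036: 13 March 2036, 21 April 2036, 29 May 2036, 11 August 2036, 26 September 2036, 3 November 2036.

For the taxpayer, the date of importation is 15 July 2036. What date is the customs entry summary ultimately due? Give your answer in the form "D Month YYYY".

29 August 2036

The first month after 15 July 2036 is August 2036, whose last day is 31 August 2036.
31 August 2036 is a Sunday; the preceding business day is 29 August 2036 (Friday).
The final due date is 29 August 2036.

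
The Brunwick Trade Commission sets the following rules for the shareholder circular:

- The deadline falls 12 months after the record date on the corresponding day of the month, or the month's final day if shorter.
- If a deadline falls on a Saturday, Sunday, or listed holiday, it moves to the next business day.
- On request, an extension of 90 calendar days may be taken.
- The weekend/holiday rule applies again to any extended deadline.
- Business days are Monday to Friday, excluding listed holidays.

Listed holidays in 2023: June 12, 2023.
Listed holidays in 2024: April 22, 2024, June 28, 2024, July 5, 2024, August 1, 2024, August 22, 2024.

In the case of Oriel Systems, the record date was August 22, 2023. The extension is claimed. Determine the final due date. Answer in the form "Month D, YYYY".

November 21, 2024

12 months after August 22, 2023, on the same day of the month, is August 22, 2024.
August 22, 2024 is a listed holiday, so it moves to the next business day, August 23, 2024 (Friday).
The 90-calendar-day extension moves the deadline from August 23, 2024 to November 21, 2024.
November 21, 2024 (Thursday) is already a business day.
The final due date is November 21, 2024.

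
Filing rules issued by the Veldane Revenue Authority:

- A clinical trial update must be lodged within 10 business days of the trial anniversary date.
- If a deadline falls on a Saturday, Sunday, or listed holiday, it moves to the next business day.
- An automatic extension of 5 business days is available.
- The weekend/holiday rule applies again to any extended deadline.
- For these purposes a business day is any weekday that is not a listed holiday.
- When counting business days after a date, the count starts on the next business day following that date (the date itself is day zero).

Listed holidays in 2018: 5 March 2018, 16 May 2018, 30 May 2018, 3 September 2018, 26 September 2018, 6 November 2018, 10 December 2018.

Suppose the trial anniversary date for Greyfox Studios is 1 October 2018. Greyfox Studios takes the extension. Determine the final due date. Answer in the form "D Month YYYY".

Counting 10 business days after 1 October 2018 (skipping weekends and listed holidays) reaches 15 October 2018.
15 October 2018 is a Monday and not a listed holiday, so it stands.
The 5-business-day extension runs from 15 October 2018 to 22 October 2018.
22 October 2018 is a Monday and not a listed holiday, so it stands.
So the filing is due 22 October 2018.

22 October 2018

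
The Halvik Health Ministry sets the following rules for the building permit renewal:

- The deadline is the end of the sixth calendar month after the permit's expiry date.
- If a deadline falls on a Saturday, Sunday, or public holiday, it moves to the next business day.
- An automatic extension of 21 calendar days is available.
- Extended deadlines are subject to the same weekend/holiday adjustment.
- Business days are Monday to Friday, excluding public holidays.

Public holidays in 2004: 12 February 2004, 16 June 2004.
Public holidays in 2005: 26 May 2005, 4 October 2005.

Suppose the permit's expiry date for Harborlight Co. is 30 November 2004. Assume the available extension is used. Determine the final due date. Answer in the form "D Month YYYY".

21 June 2005

6 months after 30 November 2004 falls in May 2005; the last day of that month is 31 May 2005.
31 May 2005 falls on a Tuesday, which is a business day, so no adjustment is needed.
With the 21-day extension, 31 May 2005 becomes 21 June 2005.
21 June 2005 falls on a Tuesday, which is a business day, so no adjustment is needed.
Deadline: 21 June 2005.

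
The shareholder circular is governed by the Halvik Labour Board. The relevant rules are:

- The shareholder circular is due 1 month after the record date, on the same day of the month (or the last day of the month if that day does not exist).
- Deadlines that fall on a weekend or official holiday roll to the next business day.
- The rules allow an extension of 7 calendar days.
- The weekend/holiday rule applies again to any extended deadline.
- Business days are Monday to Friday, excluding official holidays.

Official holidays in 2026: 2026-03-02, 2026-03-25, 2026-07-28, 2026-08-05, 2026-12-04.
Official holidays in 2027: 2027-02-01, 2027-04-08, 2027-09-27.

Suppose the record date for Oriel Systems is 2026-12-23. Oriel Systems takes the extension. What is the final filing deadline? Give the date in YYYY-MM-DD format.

1 month from 2026-12-23 is 2027-01-23.
2027-01-23 is a Saturday, so it moves to the next business day, 2027-01-25 (Monday).
Applying the 7-calendar-day extension: 2027-01-25 + 7 days = 2027-02-01.
2027-02-01 is a listed holiday, so it moves to the next business day, 2027-02-02 (Tuesday).
Deadline: 2027-02-02.

2027-02-02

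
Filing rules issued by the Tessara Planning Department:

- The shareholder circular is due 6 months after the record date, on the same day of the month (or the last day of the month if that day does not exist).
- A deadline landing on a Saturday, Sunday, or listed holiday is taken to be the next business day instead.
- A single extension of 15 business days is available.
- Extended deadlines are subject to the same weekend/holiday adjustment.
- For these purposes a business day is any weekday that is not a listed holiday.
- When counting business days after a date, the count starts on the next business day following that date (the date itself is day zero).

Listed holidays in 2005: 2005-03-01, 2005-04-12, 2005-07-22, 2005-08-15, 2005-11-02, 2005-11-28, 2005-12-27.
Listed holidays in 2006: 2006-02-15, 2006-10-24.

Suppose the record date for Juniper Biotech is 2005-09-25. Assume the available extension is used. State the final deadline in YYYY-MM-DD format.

2006-04-17

Moving 6 months forward from 2005-09-25 on the corresponding day gives 2006-03-25.
2006-03-25 is a Saturday, so it moves to the next business day, 2006-03-27 (Monday).
Applying the 15-business-day extension: 15 business days after 2006-03-27 is 2006-04-17.
Since 2006-04-17 is a Monday and not a holiday, the date is unchanged.
So the filing is due 2006-04-17.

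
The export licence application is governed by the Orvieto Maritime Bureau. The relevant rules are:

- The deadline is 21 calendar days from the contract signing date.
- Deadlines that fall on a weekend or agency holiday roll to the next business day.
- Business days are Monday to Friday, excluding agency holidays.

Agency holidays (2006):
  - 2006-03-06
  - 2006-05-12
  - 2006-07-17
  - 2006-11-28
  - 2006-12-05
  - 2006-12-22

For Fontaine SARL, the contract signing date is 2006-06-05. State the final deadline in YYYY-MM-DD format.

Trigger date 2006-06-05 + 21 calendar days = 2006-06-26.
2006-06-26 falls on a Monday, which is a business day, so no adjustment is needed.
The final due date is 2006-06-26.

2006-06-26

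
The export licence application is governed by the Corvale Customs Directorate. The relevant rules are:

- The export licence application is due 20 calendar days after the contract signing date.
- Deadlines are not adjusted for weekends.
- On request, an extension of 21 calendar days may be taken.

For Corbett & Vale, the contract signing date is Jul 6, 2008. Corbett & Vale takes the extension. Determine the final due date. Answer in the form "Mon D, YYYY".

From Jul 6, 2008, 20 calendar days later is Jul 26, 2008.
Jul 26, 2008 falls on a Saturday. The rules make no weekend/holiday allowance, so it remains Jul 26, 2008.
Add the 21 calendar-day extension to Jul 26, 2008: Aug 16, 2008.
Aug 16, 2008 is a Saturday; no weekend or holiday adjustment applies.
The final due date is Aug 16, 2008.

Aug 16, 2008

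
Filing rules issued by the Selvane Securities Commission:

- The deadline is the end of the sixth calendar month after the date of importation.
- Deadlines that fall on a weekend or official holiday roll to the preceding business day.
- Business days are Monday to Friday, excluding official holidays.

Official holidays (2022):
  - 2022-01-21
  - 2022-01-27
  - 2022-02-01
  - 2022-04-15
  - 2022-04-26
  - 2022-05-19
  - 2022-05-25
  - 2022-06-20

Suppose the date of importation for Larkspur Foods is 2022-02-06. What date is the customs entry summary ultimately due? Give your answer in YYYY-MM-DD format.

2022-08-31

6 months after 2022-02-06 falls in August 2022; the last day of that month is 2022-08-31.
2022-08-31 falls on a Wednesday, which is a business day, so no adjustment is needed.
The final due date is 2022-08-31.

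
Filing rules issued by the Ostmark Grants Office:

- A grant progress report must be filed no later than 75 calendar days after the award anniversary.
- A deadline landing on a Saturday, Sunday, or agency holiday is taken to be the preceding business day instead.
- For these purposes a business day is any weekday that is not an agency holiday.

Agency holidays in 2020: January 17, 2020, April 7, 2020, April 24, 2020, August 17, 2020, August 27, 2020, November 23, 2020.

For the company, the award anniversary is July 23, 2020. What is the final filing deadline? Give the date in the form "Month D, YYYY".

75 calendar days after July 23, 2020 is October 6, 2020.
October 6, 2020 is a Tuesday and not a listed holiday, so it stands.
The final due date is October 6, 2020.

October 6, 2020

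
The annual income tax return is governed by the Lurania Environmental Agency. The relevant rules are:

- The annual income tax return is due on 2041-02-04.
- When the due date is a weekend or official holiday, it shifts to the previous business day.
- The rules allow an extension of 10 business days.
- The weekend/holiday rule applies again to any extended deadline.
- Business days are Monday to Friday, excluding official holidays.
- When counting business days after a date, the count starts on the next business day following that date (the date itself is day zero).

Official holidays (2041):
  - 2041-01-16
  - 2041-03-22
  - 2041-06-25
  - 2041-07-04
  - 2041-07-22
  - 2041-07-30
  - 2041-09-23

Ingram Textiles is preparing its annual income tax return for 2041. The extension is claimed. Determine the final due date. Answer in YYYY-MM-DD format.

2041-02-18

Start from the fixed due date, 2041-02-04.
2041-02-04 falls on a Monday, which is a business day, so no adjustment is needed.
The 10-business-day extension runs from 2041-02-04 to 2041-02-18.
Since 2041-02-18 is a Monday and not a holiday, the date is unchanged.
The final due date is 2041-02-18.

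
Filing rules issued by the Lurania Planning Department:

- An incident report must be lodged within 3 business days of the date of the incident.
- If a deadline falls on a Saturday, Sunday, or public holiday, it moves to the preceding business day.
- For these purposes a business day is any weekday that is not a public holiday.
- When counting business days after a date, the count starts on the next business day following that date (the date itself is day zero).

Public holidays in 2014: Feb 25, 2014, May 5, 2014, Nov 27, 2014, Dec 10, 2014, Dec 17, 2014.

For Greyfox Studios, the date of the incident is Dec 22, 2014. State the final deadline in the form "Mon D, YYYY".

Counting 3 business days after Dec 22, 2014 (skipping weekends and listed holidays) reaches Dec 25, 2014.
Dec 25, 2014 (Thursday) is already a business day.
Deadline: Dec 25, 2014.

Dec 25, 2014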